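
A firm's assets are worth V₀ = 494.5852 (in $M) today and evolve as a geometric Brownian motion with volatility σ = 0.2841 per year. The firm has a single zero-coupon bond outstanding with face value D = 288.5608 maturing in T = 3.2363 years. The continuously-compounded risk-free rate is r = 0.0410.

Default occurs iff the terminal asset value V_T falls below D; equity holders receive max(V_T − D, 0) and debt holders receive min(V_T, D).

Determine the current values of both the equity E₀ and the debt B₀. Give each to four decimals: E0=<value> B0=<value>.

E0=249.6895 B0=244.8957

d₁ = [ln(V₀/D) + (r + σ²/2)T] / (σ√T)
   = [ln(494.5852/288.5608) + (0.0410 + 0.5·0.2841²)·3.2363] / (0.2841·√3.2363)
   = [0.538814 + 0.263294] / 0.511088 = 1.569412
d₂ = d₁ − σ√T = 1.569412 − 0.511088 = 1.058324
N(d₁) = 0.941724,  N(d₂) = 0.855046,  e^(−rT) = 0.875738
E₀ = V₀·N(d₁) − D·e^(−rT)·N(d₂)
   = 494.5852·0.941724 − 288.5608·0.875738·0.855046 = 249.689469
B₀ = V₀ − E₀ = 494.5852 − 249.689469 = 244.895731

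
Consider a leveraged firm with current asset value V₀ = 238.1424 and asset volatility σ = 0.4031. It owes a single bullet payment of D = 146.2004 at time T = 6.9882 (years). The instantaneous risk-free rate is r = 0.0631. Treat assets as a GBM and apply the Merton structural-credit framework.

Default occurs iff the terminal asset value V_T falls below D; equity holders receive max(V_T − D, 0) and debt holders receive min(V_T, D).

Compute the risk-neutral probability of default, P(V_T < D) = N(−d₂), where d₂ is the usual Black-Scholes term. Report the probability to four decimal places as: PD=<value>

d₁ = [ln(V₀/D) + (r + σ²/2)T] / (σ√T)
   = [ln(238.1424/146.2004) + (0.0631 + 0.5·0.4031²)·6.9882] / (0.4031·√6.9882)
   = [0.487891 + 1.008710] / 1.065603 = 1.404464
d₂ = d₁ − σ√T = 1.404464 − 1.065603 = 0.338861
risk-neutral PD = N(−d₂) = N(-0.338861) = 0.367357

PD=0.3674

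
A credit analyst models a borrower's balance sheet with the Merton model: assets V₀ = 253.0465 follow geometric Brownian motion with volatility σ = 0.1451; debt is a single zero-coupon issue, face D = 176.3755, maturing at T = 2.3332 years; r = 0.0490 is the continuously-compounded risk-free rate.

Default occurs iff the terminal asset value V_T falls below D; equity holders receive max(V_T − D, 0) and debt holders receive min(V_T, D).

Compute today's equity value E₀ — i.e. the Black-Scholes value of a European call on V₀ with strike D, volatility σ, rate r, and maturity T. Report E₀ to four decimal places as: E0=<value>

d₁ = [ln(V₀/D) + (r + σ²/2)T] / (σ√T)
   = [ln(253.0465/176.3755) + (0.0490 + 0.5·0.1451²)·2.3332] / (0.1451·√2.3332)
   = [0.360958 + 0.138888] / 0.221638 = 2.255242
d₂ = d₁ − σ√T = 2.255242 − 0.221638 = 2.033605
N(d₁) = 0.987941,  N(d₂) = 0.979004,  e^(−rT) = 0.891966
E₀ = V₀·N(d₁) − D·e^(−rT)·N(d₂)
   = 253.0465·0.987941 − 176.3755·0.891966·0.979004 = 95.977044

E0=95.9770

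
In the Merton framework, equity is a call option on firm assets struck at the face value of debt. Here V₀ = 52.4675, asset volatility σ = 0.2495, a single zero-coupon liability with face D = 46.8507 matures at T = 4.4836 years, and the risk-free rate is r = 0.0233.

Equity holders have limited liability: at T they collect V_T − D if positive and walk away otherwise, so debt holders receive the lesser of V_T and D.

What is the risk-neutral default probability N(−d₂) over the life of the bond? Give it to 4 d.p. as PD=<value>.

PD=0.4412

d₁ = [ln(V₀/D) + (r + σ²/2)T] / (σ√T)
   = [ln(52.4675/46.8507) + (0.0233 + 0.5·0.2495²)·4.4836] / (0.2495·√4.4836)
   = [0.113228 + 0.244020] / 0.528304 = 0.676217
d₂ = d₁ − σ√T = 0.676217 − 0.528304 = 0.147913
risk-neutral PD = N(−d₂) = N(-0.147913) = 0.441206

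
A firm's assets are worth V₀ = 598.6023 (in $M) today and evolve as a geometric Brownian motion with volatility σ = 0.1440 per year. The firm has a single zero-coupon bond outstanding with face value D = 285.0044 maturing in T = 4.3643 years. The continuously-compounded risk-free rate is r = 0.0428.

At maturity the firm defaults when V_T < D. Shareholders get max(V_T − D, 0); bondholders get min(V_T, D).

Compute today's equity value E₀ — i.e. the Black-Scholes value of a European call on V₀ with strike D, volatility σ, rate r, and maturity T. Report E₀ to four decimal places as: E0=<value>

E0=362.1893

d₁ = [ln(V₀/D) + (r + σ²/2)T] / (σ√T)
   = [ln(598.6023/285.0044) + (0.0428 + 0.5·0.1440²)·4.3643] / (0.1440·√4.3643)
   = [0.742093 + 0.232041] / 0.300829 = 3.238164
d₂ = d₁ − σ√T = 3.238164 − 0.300829 = 2.937335
N(d₁) = 0.999398,  N(d₂) = 0.998345,  e^(−rT) = 0.829616
E₀ = V₀·N(d₁) − D·e^(−rT)·N(d₂)
   = 598.6023·0.999398 − 285.0044·0.829616·0.998345 = 362.189326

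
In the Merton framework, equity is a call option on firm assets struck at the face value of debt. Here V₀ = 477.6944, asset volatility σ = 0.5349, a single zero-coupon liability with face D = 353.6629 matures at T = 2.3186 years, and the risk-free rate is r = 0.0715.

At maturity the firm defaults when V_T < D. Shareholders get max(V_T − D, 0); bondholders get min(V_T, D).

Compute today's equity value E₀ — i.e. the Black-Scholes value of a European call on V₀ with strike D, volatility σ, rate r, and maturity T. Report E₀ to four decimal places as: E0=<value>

E0=230.0588

d₁ = [ln(V₀/D) + (r + σ²/2)T] / (σ√T)
   = [ln(477.6944/353.6629) + (0.0715 + 0.5·0.5349²)·2.3186] / (0.5349·√2.3186)
   = [0.300627 + 0.497477] / 0.814490 = 0.979882
d₂ = d₁ − σ√T = 0.979882 − 0.814490 = 0.165392
N(d₁) = 0.836428,  N(d₂) = 0.565682,  e^(−rT) = 0.847233
E₀ = V₀·N(d₁) − D·e^(−rT)·N(d₂)
   = 477.6944·0.836428 − 353.6629·0.847233·0.565682 = 230.058751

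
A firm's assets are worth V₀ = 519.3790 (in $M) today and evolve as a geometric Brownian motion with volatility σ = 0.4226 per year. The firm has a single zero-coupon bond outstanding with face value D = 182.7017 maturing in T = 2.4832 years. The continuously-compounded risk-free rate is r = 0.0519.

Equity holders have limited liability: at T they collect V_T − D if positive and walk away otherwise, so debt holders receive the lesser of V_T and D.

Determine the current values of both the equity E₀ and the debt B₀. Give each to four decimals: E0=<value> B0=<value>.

E0=361.6618 B0=157.7172

d₁ = [ln(V₀/D) + (r + σ²/2)T] / (σ√T)
   = [ln(519.3790/182.7017) + (0.0519 + 0.5·0.4226²)·2.4832] / (0.4226·√2.4832)
   = [1.044779 + 0.350616] / 0.665940 = 2.095376
d₂ = d₁ − σ√T = 2.095376 − 0.665940 = 1.429436
N(d₁) = 0.981931,  N(d₂) = 0.923560,  e^(−rT) = 0.879081
E₀ = V₀·N(d₁) − D·e^(−rT)·N(d₂)
   = 519.3790·0.981931 − 182.7017·0.879081·0.923560 = 361.661755
B₀ = V₀ − E₀ = 519.3790 − 361.661755 = 157.717245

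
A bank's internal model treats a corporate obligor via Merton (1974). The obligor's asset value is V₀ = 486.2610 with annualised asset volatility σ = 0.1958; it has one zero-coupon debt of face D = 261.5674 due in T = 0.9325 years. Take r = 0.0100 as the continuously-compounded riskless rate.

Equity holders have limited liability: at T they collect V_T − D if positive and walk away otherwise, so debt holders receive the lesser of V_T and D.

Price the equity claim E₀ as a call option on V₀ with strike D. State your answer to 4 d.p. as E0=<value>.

d₁ = [ln(V₀/D) + (r + σ²/2)T] / (σ√T)
   = [ln(486.2610/261.5674) + (0.0100 + 0.5·0.1958²)·0.9325] / (0.1958·√0.9325)
   = [0.620054 + 0.027200] / 0.189076 = 3.423239
d₂ = d₁ − σ√T = 3.423239 − 0.189076 = 3.234163
N(d₁) = 0.999691,  N(d₂) = 0.999390,  e^(−rT) = 0.990718
E₀ = V₀·N(d₁) − D·e^(−rT)·N(d₂)
   = 486.2610·0.999691 − 261.5674·0.990718·0.999390 = 227.129006

E0=227.1290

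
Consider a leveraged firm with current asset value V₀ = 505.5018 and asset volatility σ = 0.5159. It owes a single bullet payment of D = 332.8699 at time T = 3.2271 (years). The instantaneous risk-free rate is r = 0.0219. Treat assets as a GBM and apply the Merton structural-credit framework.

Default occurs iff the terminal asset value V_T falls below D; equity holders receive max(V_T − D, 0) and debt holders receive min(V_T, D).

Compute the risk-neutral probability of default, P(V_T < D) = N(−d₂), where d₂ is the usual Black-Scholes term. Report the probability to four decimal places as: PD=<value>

d₁ = [ln(V₀/D) + (r + σ²/2)T] / (σ√T)
   = [ln(505.5018/332.8699) + (0.0219 + 0.5·0.5159²)·3.2271] / (0.5159·√3.2271)
   = [0.417800 + 0.500124] / 0.926770 = 0.990456
d₂ = d₁ − σ√T = 0.990456 − 0.926770 = 0.063686
risk-neutral PD = N(−d₂) = N(-0.063686) = 0.474610

PD=0.4746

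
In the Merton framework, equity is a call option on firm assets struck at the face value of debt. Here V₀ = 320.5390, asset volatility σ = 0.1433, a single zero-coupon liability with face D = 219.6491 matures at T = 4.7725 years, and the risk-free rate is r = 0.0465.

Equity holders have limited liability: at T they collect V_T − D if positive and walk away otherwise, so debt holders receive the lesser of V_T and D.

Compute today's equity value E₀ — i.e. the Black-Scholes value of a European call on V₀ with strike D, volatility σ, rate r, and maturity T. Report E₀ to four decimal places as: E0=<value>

d₁ = [ln(V₀/D) + (r + σ²/2)T] / (σ√T)
   = [ln(320.5390/219.6491) + (0.0465 + 0.5·0.1433²)·4.7725] / (0.1433·√4.7725)
   = [0.377973 + 0.270923] / 0.313054 = 2.072791
d₂ = d₁ − σ√T = 2.072791 − 0.313054 = 1.759737
N(d₁) = 0.980904,  N(d₂) = 0.960774,  e^(−rT) = 0.800978
E₀ = V₀·N(d₁) − D·e^(−rT)·N(d₂)
   = 320.5390·0.980904 − 219.6491·0.800978·0.960774 = 145.385066

E0=145.3851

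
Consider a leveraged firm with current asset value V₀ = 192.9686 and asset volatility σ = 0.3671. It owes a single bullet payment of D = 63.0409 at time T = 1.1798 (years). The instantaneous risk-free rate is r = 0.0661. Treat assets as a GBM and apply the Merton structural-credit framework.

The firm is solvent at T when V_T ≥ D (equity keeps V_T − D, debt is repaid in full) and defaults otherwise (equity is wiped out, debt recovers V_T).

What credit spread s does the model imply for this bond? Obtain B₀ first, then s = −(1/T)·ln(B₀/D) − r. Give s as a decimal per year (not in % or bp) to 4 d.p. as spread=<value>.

d₁ = [ln(V₀/D) + (r + σ²/2)T] / (σ√T)
   = [ln(192.9686/63.0409) + (0.0661 + 0.5·0.3671²)·1.1798] / (0.3671·√1.1798)
   = [1.118744 + 0.157481] / 0.398739 = 3.200653
d₂ = d₁ − σ√T = 3.200653 − 0.398739 = 2.801914
N(d₁) = 0.999314,  N(d₂) = 0.997460,  e^(−rT) = 0.924979
E₀ = V₀·N(d₁) − D·e^(−rT)·N(d₂)
   = 192.9686·0.999314 − 63.0409·0.924979·0.997460 = 134.672939
B₀ = V₀ − E₀ = 192.9686 − 134.672939 = 58.295661
spread = −(1/T)·ln(B₀/D) − r = −(1/1.1798)·ln(58.295661/63.0409) − 0.0661 = 0.00022993

spread=0.0002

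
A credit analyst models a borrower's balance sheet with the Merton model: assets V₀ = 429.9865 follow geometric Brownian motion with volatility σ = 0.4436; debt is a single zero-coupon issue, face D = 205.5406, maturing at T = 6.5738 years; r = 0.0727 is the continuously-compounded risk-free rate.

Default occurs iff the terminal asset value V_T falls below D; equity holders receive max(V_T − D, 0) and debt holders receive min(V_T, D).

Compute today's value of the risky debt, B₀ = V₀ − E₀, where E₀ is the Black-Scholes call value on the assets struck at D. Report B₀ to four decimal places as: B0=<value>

d₁ = [ln(V₀/D) + (r + σ²/2)T] / (σ√T)
   = [ln(429.9865/205.5406) + (0.0727 + 0.5·0.4436²)·6.5738] / (0.4436·√6.5738)
   = [0.738110 + 1.124715] / 1.137365 = 1.637843
d₂ = d₁ − σ√T = 1.637843 − 1.137365 = 0.500478
N(d₁) = 0.949273,  N(d₂) = 0.691631,  e^(−rT) = 0.620075
E₀ = V₀·N(d₁) − D·e^(−rT)·N(d₂)
   = 429.9865·0.949273 − 205.5406·0.620075·0.691631 = 320.025763
B₀ = V₀ − E₀ = 429.9865 − 320.025763 = 109.960737

B0=109.9607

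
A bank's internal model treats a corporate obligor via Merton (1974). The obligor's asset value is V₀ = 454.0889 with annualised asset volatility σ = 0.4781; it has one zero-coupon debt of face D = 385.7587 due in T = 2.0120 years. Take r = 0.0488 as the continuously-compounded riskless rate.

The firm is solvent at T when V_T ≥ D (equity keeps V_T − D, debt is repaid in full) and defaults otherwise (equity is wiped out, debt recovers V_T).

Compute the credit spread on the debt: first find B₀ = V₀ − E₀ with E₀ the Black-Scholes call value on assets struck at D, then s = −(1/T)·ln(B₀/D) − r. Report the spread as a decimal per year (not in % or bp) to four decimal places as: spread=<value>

spread=0.0969

d₁ = [ln(V₀/D) + (r + σ²/2)T] / (σ√T)
   = [ln(454.0889/385.7587) + (0.0488 + 0.5·0.4781²)·2.0120] / (0.4781·√2.0120)
   = [0.163081 + 0.328137] / 0.678161 = 0.724338
d₂ = d₁ − σ√T = 0.724338 − 0.678161 = 0.046177
N(d₁) = 0.765571,  N(d₂) = 0.518415,  e^(−rT) = 0.906481
E₀ = V₀·N(d₁) − D·e^(−rT)·N(d₂)
   = 454.0889·0.765571 − 385.7587·0.906481·0.518415 = 166.356268
B₀ = V₀ − E₀ = 454.0889 − 166.356268 = 287.732632
spread = −(1/T)·ln(B₀/D) − r = −(1/2.0120)·ln(287.732632/385.7587) − 0.0488 = 0.09691588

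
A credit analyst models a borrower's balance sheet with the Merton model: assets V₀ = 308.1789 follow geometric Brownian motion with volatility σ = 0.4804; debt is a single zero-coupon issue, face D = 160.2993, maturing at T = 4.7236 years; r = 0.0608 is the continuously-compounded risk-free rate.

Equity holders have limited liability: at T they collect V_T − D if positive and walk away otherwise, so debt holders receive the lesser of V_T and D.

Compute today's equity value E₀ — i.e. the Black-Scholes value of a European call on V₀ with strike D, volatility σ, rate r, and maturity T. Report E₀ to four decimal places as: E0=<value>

E0=206.4378

d₁ = [ln(V₀/D) + (r + σ²/2)T] / (σ√T)
   = [ln(308.1789/160.2993) + (0.0608 + 0.5·0.4804²)·4.7236] / (0.4804·√4.7236)
   = [0.653638 + 0.832261] / 1.044094 = 1.423147
d₂ = d₁ − σ√T = 1.423147 − 1.044094 = 0.379053
N(d₁) = 0.922653,  N(d₂) = 0.647676,  e^(−rT) = 0.750365
E₀ = V₀·N(d₁) − D·e^(−rT)·N(d₂)
   = 308.1789·0.922653 − 160.2993·0.750365·0.647676 = 206.437830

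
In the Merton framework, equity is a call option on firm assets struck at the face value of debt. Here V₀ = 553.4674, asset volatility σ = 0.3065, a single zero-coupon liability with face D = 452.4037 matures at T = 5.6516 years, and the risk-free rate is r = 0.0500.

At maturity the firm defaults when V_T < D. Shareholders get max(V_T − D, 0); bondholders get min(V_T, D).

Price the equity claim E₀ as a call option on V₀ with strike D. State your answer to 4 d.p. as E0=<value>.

E0=258.7067

d₁ = [ln(V₀/D) + (r + σ²/2)T] / (σ√T)
   = [ln(553.4674/452.4037) + (0.0500 + 0.5·0.3065²)·5.6516] / (0.3065·√5.6516)
   = [0.201628 + 0.548042] / 0.728645 = 1.028854
d₂ = d₁ − σ√T = 1.028854 − 0.728645 = 0.300209
N(d₁) = 0.848226,  N(d₂) = 0.617991,  e^(−rT) = 0.753836
E₀ = V₀·N(d₁) − D·e^(−rT)·N(d₂)
   = 553.4674·0.848226 − 452.4037·0.753836·0.617991 = 258.706730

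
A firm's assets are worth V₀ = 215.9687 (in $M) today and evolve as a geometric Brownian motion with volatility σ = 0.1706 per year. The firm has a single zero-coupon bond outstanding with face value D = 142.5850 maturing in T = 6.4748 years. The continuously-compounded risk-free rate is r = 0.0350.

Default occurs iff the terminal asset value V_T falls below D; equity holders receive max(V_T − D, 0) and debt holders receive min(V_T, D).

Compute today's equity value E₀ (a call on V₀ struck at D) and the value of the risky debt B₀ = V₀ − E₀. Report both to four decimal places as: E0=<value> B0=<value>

d₁ = [ln(V₀/D) + (r + σ²/2)T] / (σ√T)
   = [ln(215.9687/142.5850) + (0.0350 + 0.5·0.1706²)·6.4748] / (0.1706·√6.4748)
   = [0.415195 + 0.320840] / 0.434102 = 1.695535
d₂ = d₁ − σ√T = 1.695535 − 0.434102 = 1.261432
N(d₁) = 0.955013,  N(d₂) = 0.896423,  e^(−rT) = 0.797225
E₀ = V₀·N(d₁) − D·e^(−rT)·N(d₂)
   = 215.9687·0.955013 − 142.5850·0.797225·0.896423 = 104.354342
B₀ = V₀ − E₀ = 215.9687 − 104.354342 = 111.614358

E0=104.3543 B0=111.6144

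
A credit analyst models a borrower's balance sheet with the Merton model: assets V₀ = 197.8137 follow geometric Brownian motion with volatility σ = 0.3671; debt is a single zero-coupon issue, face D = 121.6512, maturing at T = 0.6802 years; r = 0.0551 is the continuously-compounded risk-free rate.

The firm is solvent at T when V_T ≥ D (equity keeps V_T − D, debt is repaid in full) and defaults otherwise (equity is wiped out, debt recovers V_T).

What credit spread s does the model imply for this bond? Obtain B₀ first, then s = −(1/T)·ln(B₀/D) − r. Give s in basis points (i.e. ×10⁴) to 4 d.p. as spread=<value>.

d₁ = [ln(V₀/D) + (r + σ²/2)T] / (σ√T)
   = [ln(197.8137/121.6512) + (0.0551 + 0.5·0.3671²)·0.6802] / (0.3671·√0.6802)
   = [0.486168 + 0.083312] / 0.302763 = 1.880942
d₂ = d₁ − σ√T = 1.880942 − 0.302763 = 1.578179
N(d₁) = 0.970010,  N(d₂) = 0.942738,  e^(−rT) = 0.963215
E₀ = V₀·N(d₁) − D·e^(−rT)·N(d₂)
   = 197.8137·0.970010 − 121.6512·0.963215·0.942738 = 81.414843
B₀ = V₀ − E₀ = 197.8137 − 81.414843 = 116.398857
spread = −(1/T)·ln(B₀/D) − r = −(1/0.6802)·ln(116.398857/121.6512) − 0.0551 = 0.00978565
in basis points: 0.00978565 × 10⁴ = 97.8565 bp

spread=97.8565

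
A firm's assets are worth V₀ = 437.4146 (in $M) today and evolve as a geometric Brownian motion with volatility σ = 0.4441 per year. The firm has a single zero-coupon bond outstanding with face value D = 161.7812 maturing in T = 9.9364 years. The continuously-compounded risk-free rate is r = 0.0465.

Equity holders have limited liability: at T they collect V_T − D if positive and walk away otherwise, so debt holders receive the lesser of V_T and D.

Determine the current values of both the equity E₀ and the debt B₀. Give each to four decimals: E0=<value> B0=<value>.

d₁ = [ln(V₀/D) + (r + σ²/2)T] / (σ√T)
   = [ln(437.4146/161.7812) + (0.0465 + 0.5·0.4441²)·9.9364] / (0.4441·√9.9364)
   = [0.994637 + 1.441895] / 1.399894 = 1.740511
d₂ = d₁ − σ√T = 1.740511 − 1.399894 = 0.340616
N(d₁) = 0.959115,  N(d₂) = 0.633304,  e^(−rT) = 0.629996
E₀ = V₀·N(d₁) − D·e^(−rT)·N(d₂)
   = 437.4146·0.959115 − 161.7812·0.629996·0.633304 = 354.983818
B₀ = V₀ − E₀ = 437.4146 − 354.983818 = 82.430782

E0=354.9838 B0=82.4308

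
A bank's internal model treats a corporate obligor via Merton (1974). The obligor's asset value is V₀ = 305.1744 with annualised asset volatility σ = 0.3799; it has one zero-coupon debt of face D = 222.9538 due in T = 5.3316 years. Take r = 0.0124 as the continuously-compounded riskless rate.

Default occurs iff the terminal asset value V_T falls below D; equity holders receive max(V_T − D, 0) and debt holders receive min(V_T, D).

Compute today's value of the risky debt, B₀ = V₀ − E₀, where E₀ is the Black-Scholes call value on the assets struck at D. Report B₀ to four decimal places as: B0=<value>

B0=162.3852

d₁ = [ln(V₀/D) + (r + σ²/2)T] / (σ√T)
   = [ln(305.1744/222.9538) + (0.0124 + 0.5·0.3799²)·5.3316] / (0.3799·√5.3316)
   = [0.313919 + 0.450851] / 0.877199 = 0.871832
d₂ = d₁ − σ√T = 0.871832 − 0.877199 = -0.005367
N(d₁) = 0.808350,  N(d₂) = 0.497859,  e^(−rT) = 0.936026
E₀ = V₀·N(d₁) − D·e^(−rT)·N(d₂)
   = 305.1744·0.808350 − 222.9538·0.936026·0.497859 = 142.789246
B₀ = V₀ − E₀ = 305.1744 − 142.789246 = 162.385154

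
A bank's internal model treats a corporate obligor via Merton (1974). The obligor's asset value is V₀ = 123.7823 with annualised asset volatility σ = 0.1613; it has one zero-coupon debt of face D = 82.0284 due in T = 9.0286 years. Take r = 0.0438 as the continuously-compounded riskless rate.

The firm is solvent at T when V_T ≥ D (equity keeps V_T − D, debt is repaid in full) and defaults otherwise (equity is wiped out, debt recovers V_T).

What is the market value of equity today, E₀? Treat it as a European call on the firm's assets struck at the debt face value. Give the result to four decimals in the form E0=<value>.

d₁ = [ln(V₀/D) + (r + σ²/2)T] / (σ√T)
   = [ln(123.7823/82.0284) + (0.0438 + 0.5·0.1613²)·9.0286] / (0.1613·√9.0286)
   = [0.411459 + 0.512904] / 0.484668 = 1.907208
d₂ = d₁ − σ√T = 1.907208 − 0.484668 = 1.422540
N(d₁) = 0.971753,  N(d₂) = 0.922565,  e^(−rT) = 0.673375
E₀ = V₀·N(d₁) − D·e^(−rT)·N(d₂)
   = 123.7823·0.971753 − 82.0284·0.673375·0.922565 = 69.327137

E0=69.3271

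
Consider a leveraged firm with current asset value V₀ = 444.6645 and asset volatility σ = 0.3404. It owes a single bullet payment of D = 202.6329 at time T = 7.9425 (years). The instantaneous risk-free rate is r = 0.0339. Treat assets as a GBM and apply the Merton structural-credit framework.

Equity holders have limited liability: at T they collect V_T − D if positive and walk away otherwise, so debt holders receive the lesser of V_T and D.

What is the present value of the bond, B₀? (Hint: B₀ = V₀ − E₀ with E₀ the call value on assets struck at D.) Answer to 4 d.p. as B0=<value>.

B0=138.7761

d₁ = [ln(V₀/D) + (r + σ²/2)T] / (σ√T)
   = [ln(444.6645/202.6329) + (0.0339 + 0.5·0.3404²)·7.9425] / (0.3404·√7.9425)
   = [0.785924 + 0.729408] / 0.959330 = 1.579573
d₂ = d₁ − σ√T = 1.579573 − 0.959330 = 0.620243
N(d₁) = 0.942898,  N(d₂) = 0.732451,  e^(−rT) = 0.763952
E₀ = V₀·N(d₁) − D·e^(−rT)·N(d₂)
   = 444.6645·0.942898 − 202.6329·0.763952·0.732451 = 305.888425
B₀ = V₀ − E₀ = 444.6645 − 305.888425 = 138.776075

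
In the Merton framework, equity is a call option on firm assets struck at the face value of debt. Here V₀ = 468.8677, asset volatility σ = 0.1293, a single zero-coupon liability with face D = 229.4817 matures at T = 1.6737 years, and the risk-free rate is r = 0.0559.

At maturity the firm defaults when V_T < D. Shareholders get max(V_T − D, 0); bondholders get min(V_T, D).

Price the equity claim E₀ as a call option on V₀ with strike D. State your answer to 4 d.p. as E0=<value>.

E0=259.8825

d₁ = [ln(V₀/D) + (r + σ²/2)T] / (σ√T)
   = [ln(468.8677/229.4817) + (0.0559 + 0.5·0.1293²)·1.6737] / (0.1293·√1.6737)
   = [0.714497 + 0.107551] / 0.167277 = 4.914280
d₂ = d₁ − σ√T = 4.914280 − 0.167277 = 4.747002
N(d₁) = 1.000000,  N(d₂) = 0.999999,  e^(−rT) = 0.910684
E₀ = V₀·N(d₁) − D·e^(−rT)·N(d₂)
   = 468.8677·1.000000 − 229.4817·0.910684·0.999999 = 259.882502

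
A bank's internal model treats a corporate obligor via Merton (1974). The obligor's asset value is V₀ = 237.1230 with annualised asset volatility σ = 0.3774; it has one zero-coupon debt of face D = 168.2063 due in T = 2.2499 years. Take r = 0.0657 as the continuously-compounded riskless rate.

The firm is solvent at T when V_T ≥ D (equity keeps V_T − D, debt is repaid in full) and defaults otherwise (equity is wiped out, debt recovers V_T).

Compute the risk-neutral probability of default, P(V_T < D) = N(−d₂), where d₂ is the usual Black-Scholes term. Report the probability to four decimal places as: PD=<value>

PD=0.2794

d₁ = [ln(V₀/D) + (r + σ²/2)T] / (σ√T)
   = [ln(237.1230/168.2063) + (0.0657 + 0.5·0.3774²)·2.2499] / (0.3774·√2.2499)
   = [0.343388 + 0.308046] / 0.566087 = 1.150765
d₂ = d₁ − σ√T = 1.150765 − 0.566087 = 0.584678
risk-neutral PD = N(−d₂) = N(-0.584678) = 0.279382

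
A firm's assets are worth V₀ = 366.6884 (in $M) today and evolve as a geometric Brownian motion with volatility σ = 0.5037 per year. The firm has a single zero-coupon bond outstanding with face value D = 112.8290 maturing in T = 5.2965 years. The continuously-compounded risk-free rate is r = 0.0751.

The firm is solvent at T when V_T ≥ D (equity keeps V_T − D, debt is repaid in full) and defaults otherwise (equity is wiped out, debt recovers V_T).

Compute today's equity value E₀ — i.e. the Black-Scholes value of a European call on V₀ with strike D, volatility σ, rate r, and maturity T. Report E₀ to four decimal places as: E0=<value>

d₁ = [ln(V₀/D) + (r + σ²/2)T] / (σ√T)
   = [ln(366.6884/112.8290) + (0.0751 + 0.5·0.5037²)·5.2965] / (0.5037·√5.2965)
   = [1.178639 + 1.069664] / 1.159222 = 1.939494
d₂ = d₁ − σ√T = 1.939494 − 1.159222 = 0.780273
N(d₁) = 0.973779,  N(d₂) = 0.782385,  e^(−rT) = 0.671818
E₀ = V₀·N(d₁) − D·e^(−rT)·N(d₂)
   = 366.6884·0.973779 − 112.8290·0.671818·0.782385 = 297.768372

E0=297.7684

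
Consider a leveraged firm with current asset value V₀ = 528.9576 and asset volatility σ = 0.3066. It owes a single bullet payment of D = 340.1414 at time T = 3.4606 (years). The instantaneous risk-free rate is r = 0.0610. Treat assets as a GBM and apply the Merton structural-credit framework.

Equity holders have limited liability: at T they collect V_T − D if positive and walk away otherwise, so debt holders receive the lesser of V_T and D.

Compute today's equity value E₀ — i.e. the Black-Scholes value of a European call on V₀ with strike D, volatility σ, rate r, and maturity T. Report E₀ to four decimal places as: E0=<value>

d₁ = [ln(V₀/D) + (r + σ²/2)T] / (σ√T)
   = [ln(528.9576/340.1414) + (0.0610 + 0.5·0.3066²)·3.4606] / (0.3066·√3.4606)
   = [0.441547 + 0.373751] / 0.570358 = 1.429448
d₂ = d₁ − σ√T = 1.429448 − 0.570358 = 0.859090
N(d₁) = 0.923562,  N(d₂) = 0.804855,  e^(−rT) = 0.809696
E₀ = V₀·N(d₁) − D·e^(−rT)·N(d₂)
   = 528.9576·0.923562 − 340.1414·0.809696·0.804855 = 266.859435

E0=266.8594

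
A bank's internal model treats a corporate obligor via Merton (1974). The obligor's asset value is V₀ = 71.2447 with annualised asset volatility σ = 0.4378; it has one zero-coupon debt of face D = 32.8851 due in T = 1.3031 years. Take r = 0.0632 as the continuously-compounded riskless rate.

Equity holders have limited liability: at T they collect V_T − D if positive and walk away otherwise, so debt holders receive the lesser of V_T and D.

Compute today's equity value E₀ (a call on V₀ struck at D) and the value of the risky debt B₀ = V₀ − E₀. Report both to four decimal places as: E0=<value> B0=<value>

E0=41.3623 B0=29.8824

d₁ = [ln(V₀/D) + (r + σ²/2)T] / (σ√T)
   = [ln(71.2447/32.8851) + (0.0632 + 0.5·0.4378²)·1.3031] / (0.4378·√1.3031)
   = [0.773101 + 0.207238] / 0.499764 = 1.961604
d₂ = d₁ − σ√T = 1.961604 − 0.499764 = 1.461841
N(d₁) = 0.975096,  N(d₂) = 0.928108,  e^(−rT) = 0.920944
E₀ = V₀·N(d₁) − D·e^(−rT)·N(d₂)
   = 71.2447·0.975096 − 32.8851·0.920944·0.928108 = 41.362349
B₀ = V₀ − E₀ = 71.2447 − 41.362349 = 29.882351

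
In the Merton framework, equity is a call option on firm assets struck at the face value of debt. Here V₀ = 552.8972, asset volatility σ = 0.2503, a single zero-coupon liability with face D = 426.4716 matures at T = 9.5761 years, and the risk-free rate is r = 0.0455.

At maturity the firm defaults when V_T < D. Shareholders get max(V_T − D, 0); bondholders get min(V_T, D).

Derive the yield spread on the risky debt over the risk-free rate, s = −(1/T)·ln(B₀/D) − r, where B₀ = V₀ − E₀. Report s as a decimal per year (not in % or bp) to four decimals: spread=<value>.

d₁ = [ln(V₀/D) + (r + σ²/2)T] / (σ√T)
   = [ln(552.8972/426.4716) + (0.0455 + 0.5·0.2503²)·9.5761] / (0.2503·√9.5761)
   = [0.259626 + 0.735684] / 0.774560 = 1.285001
d₂ = d₁ − σ√T = 1.285001 − 0.774560 = 0.510441
N(d₁) = 0.900604,  N(d₂) = 0.695129,  e^(−rT) = 0.646804
E₀ = V₀·N(d₁) − D·e^(−rT)·N(d₂)
   = 552.8972·0.900604 − 426.4716·0.646804·0.695129 = 306.194813
B₀ = V₀ − E₀ = 552.8972 − 306.194813 = 246.702387
spread = −(1/T)·ln(B₀/D) − r = −(1/9.5761)·ln(246.702387/426.4716) − 0.0455 = 0.01165929

spread=0.0117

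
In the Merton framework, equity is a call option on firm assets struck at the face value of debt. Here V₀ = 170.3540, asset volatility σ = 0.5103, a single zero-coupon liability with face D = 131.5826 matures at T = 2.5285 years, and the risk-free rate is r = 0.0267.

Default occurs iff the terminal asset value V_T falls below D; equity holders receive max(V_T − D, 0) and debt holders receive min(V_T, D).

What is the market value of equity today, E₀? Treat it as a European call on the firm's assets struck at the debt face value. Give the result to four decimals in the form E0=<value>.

d₁ = [ln(V₀/D) + (r + σ²/2)T] / (σ√T)
   = [ln(170.3540/131.5826) + (0.0267 + 0.5·0.5103²)·2.5285] / (0.5103·√2.5285)
   = [0.258244 + 0.396729] / 0.811441 = 0.807173
d₂ = d₁ − σ√T = 0.807173 − 0.811441 = -0.004268
N(d₁) = 0.790217,  N(d₂) = 0.498297,  e^(−rT) = 0.934717
E₀ = V₀·N(d₁) − D·e^(−rT)·N(d₂)
   = 170.3540·0.790217 − 131.5826·0.934717·0.498297 = 73.329705

E0=73.3297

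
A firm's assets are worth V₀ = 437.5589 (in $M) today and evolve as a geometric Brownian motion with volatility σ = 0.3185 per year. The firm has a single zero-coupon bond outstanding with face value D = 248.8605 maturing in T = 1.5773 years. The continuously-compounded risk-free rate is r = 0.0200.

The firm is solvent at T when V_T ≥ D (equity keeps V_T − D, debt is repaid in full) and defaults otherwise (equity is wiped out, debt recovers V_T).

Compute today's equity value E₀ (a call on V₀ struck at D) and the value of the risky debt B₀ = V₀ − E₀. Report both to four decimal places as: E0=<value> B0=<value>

d₁ = [ln(V₀/D) + (r + σ²/2)T] / (σ√T)
   = [ln(437.5589/248.8605) + (0.0200 + 0.5·0.3185²)·1.5773] / (0.3185·√1.5773)
   = [0.564319 + 0.111548] / 0.400006 = 1.689642
d₂ = d₁ − σ√T = 1.689642 − 0.400006 = 1.289636
N(d₁) = 0.954452,  N(d₂) = 0.901412,  e^(−rT) = 0.968946
E₀ = V₀·N(d₁) − D·e^(−rT)·N(d₂)
   = 437.5589·0.954452 − 248.8605·0.968946·0.901412 = 200.269285
B₀ = V₀ − E₀ = 437.5589 − 200.269285 = 237.289615

E0=200.2693 B0=237.2896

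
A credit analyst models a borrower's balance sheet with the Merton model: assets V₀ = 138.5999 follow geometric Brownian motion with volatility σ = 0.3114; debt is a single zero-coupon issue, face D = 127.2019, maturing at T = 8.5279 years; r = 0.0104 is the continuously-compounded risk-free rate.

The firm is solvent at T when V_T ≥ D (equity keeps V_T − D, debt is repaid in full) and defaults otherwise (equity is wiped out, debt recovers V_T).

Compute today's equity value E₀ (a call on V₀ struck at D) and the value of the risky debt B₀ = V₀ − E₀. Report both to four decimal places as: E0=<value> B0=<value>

d₁ = [ln(V₀/D) + (r + σ²/2)T] / (σ√T)
   = [ln(138.5999/127.2019) + (0.0104 + 0.5·0.3114²)·8.5279] / (0.3114·√8.5279)
   = [0.085816 + 0.502165] / 0.909368 = 0.646582
d₂ = d₁ − σ√T = 0.646582 − 0.909368 = -0.262786
N(d₁) = 0.741049,  N(d₂) = 0.396358,  e^(−rT) = 0.915129
E₀ = V₀·N(d₁) − D·e^(−rT)·N(d₂)
   = 138.5999·0.741049 − 127.2019·0.915129·0.396358 = 56.570797
B₀ = V₀ − E₀ = 138.5999 − 56.570797 = 82.029103

E0=56.5708 B0=82.0291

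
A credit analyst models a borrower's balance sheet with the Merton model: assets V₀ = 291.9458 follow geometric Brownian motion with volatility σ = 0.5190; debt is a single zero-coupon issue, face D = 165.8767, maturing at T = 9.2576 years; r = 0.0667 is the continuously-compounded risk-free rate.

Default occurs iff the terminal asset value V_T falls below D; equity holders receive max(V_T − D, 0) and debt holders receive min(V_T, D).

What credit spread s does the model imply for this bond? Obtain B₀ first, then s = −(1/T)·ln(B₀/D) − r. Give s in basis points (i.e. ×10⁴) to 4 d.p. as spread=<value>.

d₁ = [ln(V₀/D) + (r + σ²/2)T] / (σ√T)
   = [ln(291.9458/165.8767) + (0.0667 + 0.5·0.5190²)·9.2576] / (0.5190·√9.2576)
   = [0.565323 + 1.864300] / 1.579125 = 1.538588
d₂ = d₁ − σ√T = 1.538588 − 1.579125 = -0.040537
N(d₁) = 0.938048,  N(d₂) = 0.483833,  e^(−rT) = 0.539301
E₀ = V₀·N(d₁) − D·e^(−rT)·N(d₂)
   = 291.9458·0.938048 − 165.8767·0.539301·0.483833 = 230.576638
B₀ = V₀ − E₀ = 291.9458 − 230.576638 = 61.369162
spread = −(1/T)·ln(B₀/D) − r = −(1/9.2576)·ln(61.369162/165.8767) − 0.0667 = 0.04070767
in basis points: 0.04070767 × 10⁴ = 407.0767 bp

spread=407.0767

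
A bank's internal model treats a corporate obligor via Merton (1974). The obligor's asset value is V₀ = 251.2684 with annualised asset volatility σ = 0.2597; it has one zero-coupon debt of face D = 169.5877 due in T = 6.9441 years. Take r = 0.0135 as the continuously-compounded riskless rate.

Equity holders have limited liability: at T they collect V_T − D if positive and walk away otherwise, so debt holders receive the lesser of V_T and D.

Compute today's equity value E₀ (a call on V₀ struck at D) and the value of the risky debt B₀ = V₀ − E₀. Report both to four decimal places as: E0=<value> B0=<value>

E0=115.1292 B0=136.1392

d₁ = [ln(V₀/D) + (r + σ²/2)T] / (σ√T)
   = [ln(251.2684/169.5877) + (0.0135 + 0.5·0.2597²)·6.9441] / (0.2597·√6.9441)
   = [0.393151 + 0.327915] / 0.684353 = 1.053647
d₂ = d₁ − σ√T = 1.053647 − 0.684353 = 0.369294
N(d₁) = 0.853978,  N(d₂) = 0.644046,  e^(−rT) = 0.910515
E₀ = V₀·N(d₁) − D·e^(−rT)·N(d₂)
   = 251.2684·0.853978 − 169.5877·0.910515·0.644046 = 115.129159
B₀ = V₀ − E₀ = 251.2684 − 115.129159 = 136.139241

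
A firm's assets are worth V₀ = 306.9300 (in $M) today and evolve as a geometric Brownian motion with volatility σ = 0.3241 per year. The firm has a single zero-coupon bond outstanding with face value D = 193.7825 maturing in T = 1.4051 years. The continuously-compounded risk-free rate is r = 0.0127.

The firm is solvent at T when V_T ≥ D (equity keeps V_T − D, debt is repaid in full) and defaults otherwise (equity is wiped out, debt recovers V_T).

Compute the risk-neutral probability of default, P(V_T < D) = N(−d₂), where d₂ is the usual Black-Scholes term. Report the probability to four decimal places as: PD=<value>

d₁ = [ln(V₀/D) + (r + σ²/2)T] / (σ√T)
   = [ln(306.9300/193.7825) + (0.0127 + 0.5·0.3241²)·1.4051] / (0.3241·√1.4051)
   = [0.459883 + 0.091641] / 0.384178 = 1.435596
d₂ = d₁ − σ√T = 1.435596 − 0.384178 = 1.051418
risk-neutral PD = N(−d₂) = N(-1.051418) = 0.146533

PD=0.1465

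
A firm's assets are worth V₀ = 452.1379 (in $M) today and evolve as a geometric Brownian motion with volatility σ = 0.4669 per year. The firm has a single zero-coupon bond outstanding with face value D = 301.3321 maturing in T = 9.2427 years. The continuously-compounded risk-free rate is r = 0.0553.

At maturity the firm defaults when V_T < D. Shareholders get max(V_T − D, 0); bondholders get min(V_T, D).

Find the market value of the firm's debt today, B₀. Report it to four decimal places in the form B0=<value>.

d₁ = [ln(V₀/D) + (r + σ²/2)T] / (σ√T)
   = [ln(452.1379/301.3321) + (0.0553 + 0.5·0.4669²)·9.2427] / (0.4669·√9.2427)
   = [0.405774 + 1.518555] / 1.419460 = 1.355677
d₂ = d₁ − σ√T = 1.355677 − 1.419460 = -0.063784
N(d₁) = 0.912399,  N(d₂) = 0.474571,  e^(−rT) = 0.599823
E₀ = V₀·N(d₁) − D·e^(−rT)·N(d₂)
   = 452.1379·0.912399 − 301.3321·0.599823·0.474571 = 326.753400
B₀ = V₀ − E₀ = 452.1379 − 326.753400 = 125.384500

B0=125.3845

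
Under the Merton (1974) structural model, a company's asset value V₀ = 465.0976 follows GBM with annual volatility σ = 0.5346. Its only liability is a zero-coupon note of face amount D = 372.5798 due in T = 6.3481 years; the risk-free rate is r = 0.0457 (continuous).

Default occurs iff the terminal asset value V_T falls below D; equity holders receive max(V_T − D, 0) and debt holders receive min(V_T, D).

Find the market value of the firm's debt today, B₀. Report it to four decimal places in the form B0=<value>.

B0=175.1377

d₁ = [ln(V₀/D) + (r + σ²/2)T] / (σ√T)
   = [ln(465.0976/372.5798) + (0.0457 + 0.5·0.5346²)·6.3481] / (0.5346·√6.3481)
   = [0.221796 + 1.197243] / 1.346948 = 1.053521
d₂ = d₁ − σ√T = 1.053521 − 1.346948 = -0.293427
N(d₁) = 0.853949,  N(d₂) = 0.384598,  e^(−rT) = 0.748183
E₀ = V₀·N(d₁) − D·e^(−rT)·N(d₂)
   = 465.0976·0.853949 − 372.5798·0.748183·0.384598 = 289.959930
B₀ = V₀ − E₀ = 465.0976 − 289.959930 = 175.137670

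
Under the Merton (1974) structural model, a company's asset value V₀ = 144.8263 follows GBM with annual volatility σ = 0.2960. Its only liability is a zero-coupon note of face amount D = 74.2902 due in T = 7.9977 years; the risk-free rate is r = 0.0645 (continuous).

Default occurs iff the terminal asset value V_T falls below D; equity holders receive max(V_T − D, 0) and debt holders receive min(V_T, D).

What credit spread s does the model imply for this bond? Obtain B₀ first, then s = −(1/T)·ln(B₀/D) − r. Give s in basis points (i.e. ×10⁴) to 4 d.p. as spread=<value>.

spread=64.8943

d₁ = [ln(V₀/D) + (r + σ²/2)T] / (σ√T)
   = [ln(144.8263/74.2902) + (0.0645 + 0.5·0.2960²)·7.9977] / (0.2960·√7.9977)
   = [0.667556 + 0.866215] / 0.837094 = 1.832256
d₂ = d₁ − σ√T = 1.832256 − 0.837094 = 0.995162
N(d₁) = 0.966543,  N(d₂) = 0.840171,  e^(−rT) = 0.596992
E₀ = V₀·N(d₁) − D·e^(−rT)·N(d₂)
   = 144.8263·0.966543 − 74.2902·0.596992·0.840171 = 102.718756
B₀ = V₀ − E₀ = 144.8263 − 102.718756 = 42.107544
spread = −(1/T)·ln(B₀/D) − r = −(1/7.9977)·ln(42.107544/74.2902) − 0.0645 = 0.00648943
in basis points: 0.00648943 × 10⁴ = 64.8943 bp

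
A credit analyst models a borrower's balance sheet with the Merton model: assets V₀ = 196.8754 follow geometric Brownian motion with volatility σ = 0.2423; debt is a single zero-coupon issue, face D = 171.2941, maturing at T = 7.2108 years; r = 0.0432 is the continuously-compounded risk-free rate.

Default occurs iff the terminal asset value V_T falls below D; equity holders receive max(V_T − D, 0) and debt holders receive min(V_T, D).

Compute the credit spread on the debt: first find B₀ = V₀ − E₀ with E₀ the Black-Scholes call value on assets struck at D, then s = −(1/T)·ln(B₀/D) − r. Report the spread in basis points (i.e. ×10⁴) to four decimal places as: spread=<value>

d₁ = [ln(V₀/D) + (r + σ²/2)T] / (σ√T)
   = [ln(196.8754/171.2941) + (0.0432 + 0.5·0.2423²)·7.2108] / (0.2423·√7.2108)
   = [0.139189 + 0.523177] / 0.650647 = 1.018012
d₂ = d₁ − σ√T = 1.018012 − 0.650647 = 0.367366
N(d₁) = 0.845664,  N(d₂) = 0.643327,  e^(−rT) = 0.732343
E₀ = V₀·N(d₁) − D·e^(−rT)·N(d₂)
   = 196.8754·0.845664 − 171.2941·0.732343·0.643327 = 85.787641
B₀ = V₀ − E₀ = 196.8754 − 85.787641 = 111.087759
spread = −(1/T)·ln(B₀/D) − r = −(1/7.2108)·ln(111.087759/171.2941) − 0.0432 = 0.01685734
in basis points: 0.01685734 × 10⁴ = 168.5734 bp

spread=168.5734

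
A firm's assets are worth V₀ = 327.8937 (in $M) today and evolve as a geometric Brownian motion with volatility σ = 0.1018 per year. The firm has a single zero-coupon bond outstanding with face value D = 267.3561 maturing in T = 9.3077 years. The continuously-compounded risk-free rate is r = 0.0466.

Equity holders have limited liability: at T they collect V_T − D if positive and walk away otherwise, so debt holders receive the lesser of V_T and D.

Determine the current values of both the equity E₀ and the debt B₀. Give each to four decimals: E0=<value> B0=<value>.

d₁ = [ln(V₀/D) + (r + σ²/2)T] / (σ√T)
   = [ln(327.8937/267.3561) + (0.0466 + 0.5·0.1018²)·9.3077] / (0.1018·√9.3077)
   = [0.204108 + 0.481968] / 0.310577 = 2.209038
d₂ = d₁ − σ√T = 2.209038 − 0.310577 = 1.898461
N(d₁) = 0.986414,  N(d₂) = 0.971182,  e^(−rT) = 0.648081
E₀ = V₀·N(d₁) − D·e^(−rT)·N(d₂)
   = 327.8937·0.986414 − 267.3561·0.648081·0.971182 = 155.163591
B₀ = V₀ − E₀ = 327.8937 − 155.163591 = 172.730109

E0=155.1636 B0=172.7301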